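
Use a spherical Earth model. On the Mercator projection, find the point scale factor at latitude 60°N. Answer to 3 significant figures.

For Mercator, h = k = sec φ (a conformal cylindrical projection has a single point scale, 1/cos φ).
k = 1/cos 60° = 1/0.5000 = 2.000.

2.00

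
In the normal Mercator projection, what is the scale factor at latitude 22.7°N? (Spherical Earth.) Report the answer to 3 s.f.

The Mercator projection is conformal; its linear scale factor is the same in every direction and equals sec φ = 1/cos φ.
k = 1/cos 22.7° = 1/0.9225 = 1.084.

1.08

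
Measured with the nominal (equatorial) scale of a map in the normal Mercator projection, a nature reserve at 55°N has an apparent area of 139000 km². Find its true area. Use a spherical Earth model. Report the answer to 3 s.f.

Mercator is conformal, so the point scale is isotropic: h = k = sec φ = 1/cos φ.
Areal scale = k² = sec²φ = 1/cos²(55°) = 1/0.5736² = 3.040.
True area = apparent / (areal scale) = 139000 / 3.040 ≈ 45700 km².

45700 km²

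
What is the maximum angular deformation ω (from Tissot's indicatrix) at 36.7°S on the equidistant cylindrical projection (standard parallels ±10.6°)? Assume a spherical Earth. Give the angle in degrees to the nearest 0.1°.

11.7°

In the equirectangular projection with standard parallel φ₀ = 10.6° (x = Rλ cos φ₀, y = Rφ), meridians are true-scale (h = 1) and the parallel scale is k = cos φ₀ / cos φ.
At 36.7°: h = 1.000, k = 1.226; principal scales a = 1.226, b = 1.000.
sin(ω/2) = (a − b)/(a + b) = 0.2259/2.226 = 0.1015, so ω = 2 arcsin(0.1015) ≈ 11.7°.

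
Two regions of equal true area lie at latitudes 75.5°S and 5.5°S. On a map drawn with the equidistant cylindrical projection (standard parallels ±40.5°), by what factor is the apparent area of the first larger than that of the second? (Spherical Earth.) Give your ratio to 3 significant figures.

3.98

The equidistant cylindrical projection with φ₀ = 40.5° has h = 1 (meridians true) and k = cos φ₀ / cos φ along parallels.
Areal scale at 75.5°: h·k = 1.000 × 3.037 = 3.037.
Areal scale at 5.5°: h·k = 1.000 × 0.7639 = 0.7639.
Ratio = 3.037/0.7639 ≈ 3.98.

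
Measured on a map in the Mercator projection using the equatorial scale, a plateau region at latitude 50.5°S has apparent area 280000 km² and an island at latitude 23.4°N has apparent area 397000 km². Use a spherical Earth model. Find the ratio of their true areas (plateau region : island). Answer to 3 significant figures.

On Mercator the areal scale is sec²φ, so true area = apparent × cos²φ.
True area of plateau region: 280000 × cos²(50.5°) = 280000 × 0.4046 = 113300 km².
True area of island: 397000 × cos²(23.4°) = 397000 × 0.8423 = 334400 km².
Ratio = 113300 / 334400 ≈ 0.339.

0.339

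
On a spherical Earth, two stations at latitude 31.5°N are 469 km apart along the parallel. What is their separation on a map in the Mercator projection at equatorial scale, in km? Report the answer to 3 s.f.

550 km

For Mercator, h = k = sec φ (a conformal cylindrical projection has a single point scale, 1/cos φ).
Along the parallel, k = sec 31.5° = 1/0.8526 = 1.173.
Map distance = 469 × 1.173 ≈ 550 km.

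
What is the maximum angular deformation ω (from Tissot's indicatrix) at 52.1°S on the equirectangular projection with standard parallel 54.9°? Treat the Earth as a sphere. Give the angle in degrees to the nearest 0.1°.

3.8°

In the equirectangular projection with standard parallel φ₀ = 54.9° (x = Rλ cos φ₀, y = Rφ), meridians are true-scale (h = 1) and the parallel scale is k = cos φ₀ / cos φ.
At 52.1°: h = 1.000, k = 0.9361; principal scales a = 1.000, b = 0.9361.
sin(ω/2) = (a − b)/(a + b) = 0.06394/1.936 = 0.03303, so ω = 2 arcsin(0.03303) ≈ 3.8°.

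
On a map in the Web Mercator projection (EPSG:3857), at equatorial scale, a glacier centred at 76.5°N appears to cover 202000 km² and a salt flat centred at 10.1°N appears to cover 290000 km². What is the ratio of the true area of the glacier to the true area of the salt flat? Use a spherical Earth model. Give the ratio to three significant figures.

0.0392

Since Mercator area scale is 1/cos²φ, the true area equals the apparent area multiplied by cos²φ.
True area of glacier: 202000 × cos²(76.5°) = 202000 × 0.05450 = 11010 km².
True area of salt flat: 290000 × cos²(10.1°) = 290000 × 0.9692 = 281100 km².
Ratio = 11010 / 281100 ≈ 0.0392.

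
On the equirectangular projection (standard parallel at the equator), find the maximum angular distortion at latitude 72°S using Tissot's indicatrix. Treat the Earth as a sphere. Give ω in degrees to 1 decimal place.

63.7°

Plate carrée maps x = Rλ, y = Rφ. The meridian scale is h = 1 and the parallel scale is k = 1/cos φ = sec φ.
At 72°: h = 1.000, k = 3.236; principal scales a = 3.236, b = 1.000.
sin(ω/2) = (a − b)/(a + b) = 2.236/4.236 = 0.5279, so ω = 2 arcsin(0.5279) ≈ 63.7°.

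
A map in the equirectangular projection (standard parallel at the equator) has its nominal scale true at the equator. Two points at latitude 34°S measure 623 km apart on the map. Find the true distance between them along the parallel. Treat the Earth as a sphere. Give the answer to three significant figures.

516 km

For the equirectangular projection with φ₀ = 0 (plate carrée), h = 1 along meridians and k = sec φ along parallels.
Along the parallel at 34°, map distances are exaggerated by k = sec 34° = 1.206.
True distance = 623 / 1.206 = 623 × cos 34° ≈ 516 km.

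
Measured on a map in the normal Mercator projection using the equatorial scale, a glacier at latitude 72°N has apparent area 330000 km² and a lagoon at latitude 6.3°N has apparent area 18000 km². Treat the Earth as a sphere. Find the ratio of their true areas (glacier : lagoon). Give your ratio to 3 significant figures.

On Mercator the areal scale is sec²φ, so true area = apparent × cos²φ.
True area of glacier: 330000 × cos²(72°) = 330000 × 0.09549 = 31510 km².
True area of lagoon: 18000 × cos²(6.3°) = 18000 × 0.9880 = 17780 km².
Ratio = 31510 / 17780 ≈ 1.77.

1.77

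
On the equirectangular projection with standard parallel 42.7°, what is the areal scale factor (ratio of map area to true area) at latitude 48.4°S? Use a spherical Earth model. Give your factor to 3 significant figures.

In the equirectangular projection with standard parallel φ₀ = 42.7° (x = Rλ cos φ₀, y = Rφ), meridians are true-scale (h = 1) and the parallel scale is k = cos φ₀ / cos φ.
Areal scale = h·k = 1 × cos φ₀ / cos φ; at 48.4°, h = 1.000, k = 1.107, so h·k = 1.107.

1.11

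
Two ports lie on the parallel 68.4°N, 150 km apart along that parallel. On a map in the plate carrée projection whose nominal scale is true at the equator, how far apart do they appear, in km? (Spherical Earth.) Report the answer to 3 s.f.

407 km

For the equirectangular projection with φ₀ = 0 (plate carrée), h = 1 along meridians and k = sec φ along parallels.
Along the parallel, k = sec 68.4° = 1/0.3681 = 2.716.
Map distance = 150 × 2.716 ≈ 407 km.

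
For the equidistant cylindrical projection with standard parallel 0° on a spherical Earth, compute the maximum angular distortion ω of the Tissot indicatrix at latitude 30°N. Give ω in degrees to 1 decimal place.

In the plate carrée (x = Rλ, y = Rφ), meridians are true-scale (h = 1) and parallels are stretched by k = sec φ.
At 30°: h = 1.000, k = 1.155; principal scales a = 1.155, b = 1.000.
sin(ω/2) = (a − b)/(a + b) = 0.1547/2.155 = 0.07180, so ω = 2 arcsin(0.07180) ≈ 8.2°.

8.2°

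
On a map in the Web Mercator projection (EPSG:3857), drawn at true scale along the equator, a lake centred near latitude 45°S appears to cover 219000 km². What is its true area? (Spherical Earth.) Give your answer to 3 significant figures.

110000 km²

For Mercator, h = k = sec φ (a conformal cylindrical projection has a single point scale, 1/cos φ).
Areal scale = k² = sec²φ = 1/cos²(45°) = 1/0.7071² = 2.000.
True area = apparent / (areal scale) = 219000 / 2.000 ≈ 110000 km².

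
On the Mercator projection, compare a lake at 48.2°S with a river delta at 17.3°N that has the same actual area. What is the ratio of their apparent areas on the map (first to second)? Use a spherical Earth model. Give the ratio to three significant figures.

2.05

Mercator areal scale is sec²φ.
At 48.2°: sec²(48.2°) = 1/0.6665² = 2.251.
At 17.3°: sec²(17.3°) = 1/0.9548² = 1.097.
Ratio = 2.251/1.097 = cos²(17.3°)/cos²(48.2°) ≈ 2.05.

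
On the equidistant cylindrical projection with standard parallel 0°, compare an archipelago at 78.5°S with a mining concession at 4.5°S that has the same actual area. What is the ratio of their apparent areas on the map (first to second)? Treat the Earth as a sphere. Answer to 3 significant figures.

Plate carrée maps x = Rλ, y = Rφ. The meridian scale is h = 1 and the parallel scale is k = 1/cos φ = sec φ.
Areal scale at 78.5°: h·k = 1.000 × 5.016 = 5.016.
Areal scale at 4.5°: h·k = 1.000 × 1.003 = 1.003.
Ratio = 5.016/1.003 ≈ 5.00.

5.00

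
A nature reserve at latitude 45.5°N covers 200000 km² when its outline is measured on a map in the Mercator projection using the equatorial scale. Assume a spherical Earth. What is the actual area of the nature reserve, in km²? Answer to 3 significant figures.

98300 km²

For Mercator, h = k = sec φ (a conformal cylindrical projection has a single point scale, 1/cos φ).
Areal scale = k² = sec²φ = 1/cos²(45.5°) = 1/0.7009² = 2.036.
True area = apparent / (areal scale) = 200000 / 2.036 ≈ 98300 km².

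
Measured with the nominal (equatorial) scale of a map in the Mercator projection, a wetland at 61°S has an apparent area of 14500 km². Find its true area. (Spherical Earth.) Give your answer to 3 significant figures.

For Mercator, h = k = sec φ (a conformal cylindrical projection has a single point scale, 1/cos φ).
Areal scale = k² = sec²φ = 1/cos²(61°) = 1/0.4848² = 4.255.
True area = apparent / (areal scale) = 14500 / 4.255 ≈ 3410 km².

3410 km²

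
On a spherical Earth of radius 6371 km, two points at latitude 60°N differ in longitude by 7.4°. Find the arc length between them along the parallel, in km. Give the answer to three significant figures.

Arc length along a parallel = R cos φ · Δλ (with Δλ in radians).
= 6371 × cos 60° × (7.4° × π/180) = 6371 × 0.5000 × 0.1292 ≈ 411 km.

411 km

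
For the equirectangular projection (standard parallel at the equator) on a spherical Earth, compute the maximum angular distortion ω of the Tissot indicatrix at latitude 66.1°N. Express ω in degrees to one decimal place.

50.1°

For the equirectangular projection with φ₀ = 0 (plate carrée), h = 1 along meridians and k = sec φ along parallels.
At 66.1°: h = 1.000, k = 2.468; principal scales a = 2.468, b = 1.000.
sin(ω/2) = (a − b)/(a + b) = 1.468/3.468 = 0.4233, so ω = 2 arcsin(0.4233) ≈ 50.1°.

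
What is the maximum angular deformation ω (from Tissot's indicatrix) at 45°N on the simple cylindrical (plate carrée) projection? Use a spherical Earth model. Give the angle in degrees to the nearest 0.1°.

In the plate carrée (x = Rλ, y = Rφ), meridians are true-scale (h = 1) and parallels are stretched by k = sec φ.
At 45°: h = 1.000, k = 1.414; principal scales a = 1.414, b = 1.000.
sin(ω/2) = (a − b)/(a + b) = 0.4142/2.414 = 0.1716, so ω = 2 arcsin(0.1716) ≈ 19.8°.

19.8°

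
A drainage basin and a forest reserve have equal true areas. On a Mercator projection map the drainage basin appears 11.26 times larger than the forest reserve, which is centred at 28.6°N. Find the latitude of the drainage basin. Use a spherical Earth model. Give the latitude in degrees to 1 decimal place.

For equal true areas on Mercator, apparent areas scale as sec²φ, so the ratio is cos²φ₂ / cos²φ₁.
cos²φ₂ / cos²φ₁ = 11.26  ⇒  cos φ₁ = cos 28.6° / √11.26 = 0.8780/3.356 = 0.2616.
φ₁ = arccos(0.2616) ≈ 74.8°.

74.8°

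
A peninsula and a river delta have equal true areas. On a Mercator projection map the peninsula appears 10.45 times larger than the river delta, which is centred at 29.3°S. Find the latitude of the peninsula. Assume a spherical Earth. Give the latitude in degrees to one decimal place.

74.3°

Mercator areal scale is sec²φ, so apparent-area ratio = sec²φ₁ / sec²φ₂ = cos²φ₂ / cos²φ₁.
cos²φ₂ / cos²φ₁ = 10.45  ⇒  cos φ₁ = cos 29.3° / √10.45 = 0.8721/3.233 = 0.2698.
φ₁ = arccos(0.2698) ≈ 74.3°.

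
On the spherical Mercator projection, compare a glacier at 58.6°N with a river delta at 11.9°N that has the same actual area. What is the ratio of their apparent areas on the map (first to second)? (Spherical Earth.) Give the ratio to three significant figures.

3.53

Mercator areal scale is sec²φ.
At 58.6°: sec²(58.6°) = 1/0.5210² = 3.684.
At 11.9°: sec²(11.9°) = 1/0.9785² = 1.044.
Ratio = 3.684/1.044 = cos²(11.9°)/cos²(58.6°) ≈ 3.53.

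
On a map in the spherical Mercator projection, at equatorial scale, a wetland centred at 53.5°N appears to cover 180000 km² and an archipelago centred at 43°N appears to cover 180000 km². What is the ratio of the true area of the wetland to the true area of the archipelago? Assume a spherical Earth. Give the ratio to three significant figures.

Mercator's areal exaggeration is sec²φ; hence true area = (apparent area) · cos²φ.
True area of wetland: 180000 × cos²(53.5°) = 180000 × 0.3538 = 63690 km².
True area of archipelago: 180000 × cos²(43°) = 180000 × 0.5349 = 96280 km².
Ratio = 63690 / 96280 ≈ 0.661.

0.661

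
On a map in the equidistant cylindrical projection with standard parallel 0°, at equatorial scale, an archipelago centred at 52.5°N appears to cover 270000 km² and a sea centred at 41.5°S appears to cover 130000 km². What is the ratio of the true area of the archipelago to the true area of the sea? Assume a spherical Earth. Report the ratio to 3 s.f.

On the plate carrée, areal scale = h·k = 1 × sec φ, so true area = apparent × cos φ.
True area of archipelago: 270000 × cos(52.5°) = 270000 × 0.6088 = 164400 km².
True area of sea: 130000 × cos(41.5°) = 130000 × 0.7490 = 97360 km².
Ratio = 164400 / 97360 ≈ 1.69.

1.69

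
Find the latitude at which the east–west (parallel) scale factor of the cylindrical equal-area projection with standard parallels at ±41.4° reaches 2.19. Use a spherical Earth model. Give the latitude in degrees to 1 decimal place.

Cylindrical equal-area (φ₀ = 41.4°): h = cos φ / cos 41.4° along meridians, k = cos 41.4° / cos φ along parallels; h·k = 1.
k = cos φ₀ / cos φ = 2.19  ⇒  cos φ = cos 41.4° / 2.19 = 0.3425.
φ = arccos(0.3425) ≈ 70.0°.

70.0°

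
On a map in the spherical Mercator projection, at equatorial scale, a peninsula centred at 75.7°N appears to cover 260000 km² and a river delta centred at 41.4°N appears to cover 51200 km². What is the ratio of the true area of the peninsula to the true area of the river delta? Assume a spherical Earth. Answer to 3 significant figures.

0.551

Since Mercator area scale is 1/cos²φ, the true area equals the apparent area multiplied by cos²φ.
True area of peninsula: 260000 × cos²(75.7°) = 260000 × 0.06101 = 15860 km².
True area of river delta: 51200 × cos²(41.4°) = 51200 × 0.5627 = 28810 km².
Ratio = 15860 / 28810 ≈ 0.551.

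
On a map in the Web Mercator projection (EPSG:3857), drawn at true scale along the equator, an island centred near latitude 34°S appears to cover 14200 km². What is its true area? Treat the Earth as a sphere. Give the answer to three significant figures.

For Mercator, h = k = sec φ (a conformal cylindrical projection has a single point scale, 1/cos φ).
Areal scale = k² = sec²φ = 1/cos²(34°) = 1/0.8290² = 1.455.
True area = apparent / (areal scale) = 14200 / 1.455 ≈ 9760 km².

9760 km²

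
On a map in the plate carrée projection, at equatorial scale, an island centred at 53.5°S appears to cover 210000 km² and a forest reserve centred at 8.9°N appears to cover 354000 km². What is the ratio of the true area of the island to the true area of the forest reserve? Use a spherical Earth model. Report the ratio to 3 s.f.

0.357

Plate carrée has h = 1 and k = sec φ, giving areal scale sec φ; true area = (apparent area) · cos φ.
True area of island: 210000 × cos(53.5°) = 210000 × 0.5948 = 124900 km².
True area of forest reserve: 354000 × cos(8.9°) = 354000 × 0.9880 = 349700 km².
Ratio = 124900 / 349700 ≈ 0.357.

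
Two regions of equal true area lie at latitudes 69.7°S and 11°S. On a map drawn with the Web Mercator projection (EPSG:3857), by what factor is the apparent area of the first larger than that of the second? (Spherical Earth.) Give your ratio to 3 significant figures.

8.01

Mercator areal scale is sec²φ.
At 69.7°: sec²(69.7°) = 1/0.3469² = 8.308.
At 11°: sec²(11°) = 1/0.9816² = 1.038.
Ratio = 8.308/1.038 = cos²(11°)/cos²(69.7°) ≈ 8.01.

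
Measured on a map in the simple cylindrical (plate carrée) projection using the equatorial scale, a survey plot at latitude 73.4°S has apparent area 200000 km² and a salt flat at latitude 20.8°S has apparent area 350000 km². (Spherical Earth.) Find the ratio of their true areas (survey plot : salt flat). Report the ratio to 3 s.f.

0.175

Plate carrée has h = 1 and k = sec φ, giving areal scale sec φ; true area = (apparent area) · cos φ.
True area of survey plot: 200000 × cos(73.4°) = 200000 × 0.2857 = 57140 km².
True area of salt flat: 350000 × cos(20.8°) = 350000 × 0.9348 = 327200 km².
Ratio = 57140 / 327200 ≈ 0.175.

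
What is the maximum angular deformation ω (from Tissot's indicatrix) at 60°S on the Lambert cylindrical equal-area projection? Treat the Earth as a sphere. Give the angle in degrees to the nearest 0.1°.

73.7°

The Lambert cylindrical equal-area projection is the cylindrical equal-area projection with its standard parallel at the equator (φ₀ = 0). A cylindrical equal-area projection with standard parallel φ₀ has meridian scale h = cos φ / cos φ₀ and parallel scale k = cos φ₀ / cos φ (so areas are preserved, h·k = 1).
At 60°: h = 0.5000, k = 2.000; principal scales a = 2.000, b = 0.5000.
sin(ω/2) = (a − b)/(a + b) = 1.500/2.500 = 0.6000, so ω = 2 arcsin(0.6000) ≈ 73.7°.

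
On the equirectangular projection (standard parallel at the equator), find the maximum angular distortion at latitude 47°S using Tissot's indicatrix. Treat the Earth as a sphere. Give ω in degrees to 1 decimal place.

21.8°

Plate carrée maps x = Rλ, y = Rφ. The meridian scale is h = 1 and the parallel scale is k = 1/cos φ = sec φ.
At 47°: h = 1.000, k = 1.466; principal scales a = 1.466, b = 1.000.
sin(ω/2) = (a − b)/(a + b) = 0.4663/2.466 = 0.1891, so ω = 2 arcsin(0.1891) ≈ 21.8°.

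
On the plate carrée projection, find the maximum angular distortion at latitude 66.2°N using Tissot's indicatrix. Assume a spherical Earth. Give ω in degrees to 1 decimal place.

50.3°

In the plate carrée (x = Rλ, y = Rφ), meridians are true-scale (h = 1) and parallels are stretched by k = sec φ.
At 66.2°: h = 1.000, k = 2.478; principal scales a = 2.478, b = 1.000.
sin(ω/2) = (a − b)/(a + b) = 1.478/3.478 = 0.4250, so ω = 2 arcsin(0.4250) ≈ 50.3°.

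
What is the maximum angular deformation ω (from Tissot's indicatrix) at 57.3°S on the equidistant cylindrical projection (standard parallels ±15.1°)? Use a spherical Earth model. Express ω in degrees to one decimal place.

32.8°

With standard parallel φ₀ = 15.1°, the equirectangular projection gives x = Rλ cos φ₀, y = Rφ, so h = 1 and k = cos 15.1° / cos φ.
At 57.3°: h = 1.000, k = 1.787; principal scales a = 1.787, b = 1.000.
sin(ω/2) = (a − b)/(a + b) = 0.7871/2.787 = 0.2824, so ω = 2 arcsin(0.2824) ≈ 32.8°.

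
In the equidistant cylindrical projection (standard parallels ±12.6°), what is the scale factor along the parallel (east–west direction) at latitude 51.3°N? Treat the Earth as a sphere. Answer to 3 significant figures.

1.56

The equidistant cylindrical projection with φ₀ = 12.6° has h = 1 (meridians true) and k = cos φ₀ / cos φ along parallels.
k = cos 12.6° / cos 51.3° = 0.9759/0.6252 = 1.561.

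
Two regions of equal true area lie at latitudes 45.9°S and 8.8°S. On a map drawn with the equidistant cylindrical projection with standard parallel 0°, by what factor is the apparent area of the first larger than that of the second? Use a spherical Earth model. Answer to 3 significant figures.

1.42

Plate carrée maps x = Rλ, y = Rφ. The meridian scale is h = 1 and the parallel scale is k = 1/cos φ = sec φ.
Areal scale at 45.9°: h·k = 1.000 × 1.437 = 1.437.
Areal scale at 8.8°: h·k = 1.000 × 1.012 = 1.012.
Ratio = 1.437/1.012 ≈ 1.42.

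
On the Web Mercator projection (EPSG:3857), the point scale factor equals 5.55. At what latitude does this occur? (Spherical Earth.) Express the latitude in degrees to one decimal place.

79.6°

Mercator scale is k = sec φ = 1/cos φ.
1/cos φ = 5.55  ⇒  cos φ = 0.1802  ⇒  φ = arccos(0.1802) ≈ 79.6°.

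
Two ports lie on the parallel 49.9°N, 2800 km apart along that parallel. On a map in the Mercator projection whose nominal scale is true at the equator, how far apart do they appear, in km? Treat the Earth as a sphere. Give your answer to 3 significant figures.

4350 km

Mercator is conformal, so the point scale is isotropic: h = k = sec φ = 1/cos φ.
Along the parallel, k = sec 49.9° = 1/0.6441 = 1.552.
Map distance = 2800 × 1.552 ≈ 4350 km.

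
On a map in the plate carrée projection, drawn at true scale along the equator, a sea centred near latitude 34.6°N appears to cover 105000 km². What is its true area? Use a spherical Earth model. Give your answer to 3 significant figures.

86400 km²

Plate carrée maps x = Rλ, y = Rφ. The meridian scale is h = 1 and the parallel scale is k = 1/cos φ = sec φ.
Areal scale = h·k = 1 × sec φ; at 34.6°, h = 1.000, k = 1.215, so h·k = 1.215.
True area = apparent / (areal scale) = 105000 / 1.215 ≈ 86400 km².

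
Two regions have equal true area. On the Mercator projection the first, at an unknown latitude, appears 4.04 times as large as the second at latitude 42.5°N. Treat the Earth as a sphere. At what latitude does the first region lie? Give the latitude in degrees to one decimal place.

68.5°

On Mercator, (apparent₁)/(apparent₂) = sec²φ₁ / sec²φ₂ when true areas are equal.
cos²φ₂ / cos²φ₁ = 4.04  ⇒  cos φ₁ = cos 42.5° / √4.04 = 0.7373/2.010 = 0.3668.
φ₁ = arccos(0.3668) ≈ 68.5°.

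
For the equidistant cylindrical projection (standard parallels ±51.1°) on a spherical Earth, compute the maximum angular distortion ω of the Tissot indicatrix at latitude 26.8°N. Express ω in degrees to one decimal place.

With standard parallel φ₀ = 51.1°, the equirectangular projection gives x = Rλ cos φ₀, y = Rφ, so h = 1 and k = cos 51.1° / cos φ.
At 26.8°: h = 1.000, k = 0.7035; principal scales a = 1.000, b = 0.7035.
sin(ω/2) = (a − b)/(a + b) = 0.2965/1.704 = 0.1740, so ω = 2 arcsin(0.1740) ≈ 20.0°.

20.0°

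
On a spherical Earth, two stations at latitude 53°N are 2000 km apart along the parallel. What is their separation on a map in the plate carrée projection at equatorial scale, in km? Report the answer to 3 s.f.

Plate carrée maps x = Rλ, y = Rφ. The meridian scale is h = 1 and the parallel scale is k = 1/cos φ = sec φ.
Along the parallel, k = sec 53° = 1/0.6018 = 1.662.
Map distance = 2000 × 1.662 ≈ 3320 km.

3320 km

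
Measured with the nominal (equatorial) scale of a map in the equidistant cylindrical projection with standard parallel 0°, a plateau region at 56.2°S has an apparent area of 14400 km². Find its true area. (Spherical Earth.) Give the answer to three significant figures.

8010 km²

In the plate carrée (x = Rλ, y = Rφ), meridians are true-scale (h = 1) and parallels are stretched by k = sec φ.
Areal scale = h·k = 1 × sec φ; at 56.2°, h = 1.000, k = 1.798, so h·k = 1.798.
True area = apparent / (areal scale) = 14400 / 1.798 ≈ 8010 km².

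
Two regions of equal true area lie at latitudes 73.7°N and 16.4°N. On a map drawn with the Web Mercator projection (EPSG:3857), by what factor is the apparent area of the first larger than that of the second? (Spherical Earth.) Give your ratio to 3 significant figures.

On Mercator, area is exaggerated by sec²φ = 1/cos²φ.
At 73.7°: sec²(73.7°) = 1/0.2807² = 12.69.
At 16.4°: sec²(16.4°) = 1/0.9593² = 1.087.
Ratio = 12.69/1.087 = cos²(16.4°)/cos²(73.7°) ≈ 11.7.

11.7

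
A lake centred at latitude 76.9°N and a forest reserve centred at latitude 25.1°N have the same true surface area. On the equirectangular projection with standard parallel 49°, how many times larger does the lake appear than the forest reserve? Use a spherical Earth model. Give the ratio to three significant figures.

4.00

With standard parallel φ₀ = 49°, the equirectangular projection gives x = Rλ cos φ₀, y = Rφ, so h = 1 and k = cos 49° / cos φ.
Areal scale at 76.9°: h·k = 1.000 × 2.895 = 2.895.
Areal scale at 25.1°: h·k = 1.000 × 0.7245 = 0.7245.
Ratio = 2.895/0.7245 ≈ 4.00.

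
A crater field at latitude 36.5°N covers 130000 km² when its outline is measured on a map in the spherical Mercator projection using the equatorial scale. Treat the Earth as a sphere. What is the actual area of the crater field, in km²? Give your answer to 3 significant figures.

84000 km²

The Mercator projection is conformal; its linear scale factor is the same in every direction and equals sec φ = 1/cos φ.
Areal scale = k² = sec²φ = 1/cos²(36.5°) = 1/0.8039² = 1.548.
True area = apparent / (areal scale) = 130000 / 1.548 ≈ 84000 km².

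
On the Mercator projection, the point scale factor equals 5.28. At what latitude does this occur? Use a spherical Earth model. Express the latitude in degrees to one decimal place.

79.1°

Mercator scale is k = sec φ = 1/cos φ.
1/cos φ = 5.28  ⇒  cos φ = 0.1894  ⇒  φ = arccos(0.1894) ≈ 79.1°.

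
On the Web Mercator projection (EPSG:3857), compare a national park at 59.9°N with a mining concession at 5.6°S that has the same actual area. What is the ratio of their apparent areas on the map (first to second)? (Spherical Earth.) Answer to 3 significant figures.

Mercator areal scale is sec²φ.
At 59.9°: sec²(59.9°) = 1/0.5015² = 3.976.
At 5.6°: sec²(5.6°) = 1/0.9952² = 1.010.
Ratio = 3.976/1.010 = cos²(5.6°)/cos²(59.9°) ≈ 3.94.

3.94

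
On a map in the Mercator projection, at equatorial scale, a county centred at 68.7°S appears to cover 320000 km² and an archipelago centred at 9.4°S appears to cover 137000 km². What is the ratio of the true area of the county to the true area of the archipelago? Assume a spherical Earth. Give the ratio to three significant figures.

On Mercator the areal scale is sec²φ, so true area = apparent × cos²φ.
True area of county: 320000 × cos²(68.7°) = 320000 × 0.1320 = 42220 km².
True area of archipelago: 137000 × cos²(9.4°) = 137000 × 0.9733 = 133300 km².
Ratio = 42220 / 133300 ≈ 0.317.

0.317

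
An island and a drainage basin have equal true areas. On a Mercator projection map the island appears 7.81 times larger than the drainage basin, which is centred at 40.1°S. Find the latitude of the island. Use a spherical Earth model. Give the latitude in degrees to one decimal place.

74.1°

On Mercator, (apparent₁)/(apparent₂) = sec²φ₁ / sec²φ₂ when true areas are equal.
cos²φ₂ / cos²φ₁ = 7.81  ⇒  cos φ₁ = cos 40.1° / √7.81 = 0.7649/2.795 = 0.2737.
φ₁ = arccos(0.2737) ≈ 74.1°.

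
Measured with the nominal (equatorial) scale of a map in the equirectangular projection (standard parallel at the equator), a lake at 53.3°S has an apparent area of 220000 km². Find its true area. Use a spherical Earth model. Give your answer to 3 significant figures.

Plate carrée maps x = Rλ, y = Rφ. The meridian scale is h = 1 and the parallel scale is k = 1/cos φ = sec φ.
Areal scale = h·k = 1 × sec φ; at 53.3°, h = 1.000, k = 1.673, so h·k = 1.673.
True area = apparent / (areal scale) = 220000 / 1.673 ≈ 131000 km².

131000 km²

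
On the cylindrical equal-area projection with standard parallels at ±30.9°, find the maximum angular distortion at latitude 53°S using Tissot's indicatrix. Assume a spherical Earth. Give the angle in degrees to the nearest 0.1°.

A cylindrical equal-area projection with standard parallel φ₀ has meridian scale h = cos φ / cos φ₀ and parallel scale k = cos φ₀ / cos φ (so areas are preserved, h·k = 1).
At 53°: h = 0.7014, k = 1.426; principal scales a = 1.426, b = 0.7014.
sin(ω/2) = (a − b)/(a + b) = 0.7244/2.127 = 0.3406, so ω = 2 arcsin(0.3406) ≈ 39.8°.

39.8°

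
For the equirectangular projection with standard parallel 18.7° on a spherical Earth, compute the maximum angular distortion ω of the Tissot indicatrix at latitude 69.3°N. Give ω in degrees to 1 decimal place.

54.3°

With standard parallel φ₀ = 18.7°, the equirectangular projection gives x = Rλ cos φ₀, y = Rφ, so h = 1 and k = cos 18.7° / cos φ.
At 69.3°: h = 1.000, k = 2.680; principal scales a = 2.680, b = 1.000.
sin(ω/2) = (a − b)/(a + b) = 1.680/3.680 = 0.4565, so ω = 2 arcsin(0.4565) ≈ 54.3°.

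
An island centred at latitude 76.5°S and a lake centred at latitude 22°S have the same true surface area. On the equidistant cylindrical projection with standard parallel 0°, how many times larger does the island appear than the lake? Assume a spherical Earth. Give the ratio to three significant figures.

For the equirectangular projection with φ₀ = 0 (plate carrée), h = 1 along meridians and k = sec φ along parallels.
Areal scale at 76.5°: h·k = 1.000 × 4.284 = 4.284.
Areal scale at 22°: h·k = 1.000 × 1.079 = 1.079.
Ratio = 4.284/1.079 ≈ 3.97.

3.97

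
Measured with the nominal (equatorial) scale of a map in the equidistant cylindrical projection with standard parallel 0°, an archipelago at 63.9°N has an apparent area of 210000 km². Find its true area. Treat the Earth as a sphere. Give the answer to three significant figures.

For the equirectangular projection with φ₀ = 0 (plate carrée), h = 1 along meridians and k = sec φ along parallels.
Areal scale = h·k = 1 × sec φ; at 63.9°, h = 1.000, k = 2.273, so h·k = 2.273.
True area = apparent / (areal scale) = 210000 / 2.273 ≈ 92400 km².

92400 km²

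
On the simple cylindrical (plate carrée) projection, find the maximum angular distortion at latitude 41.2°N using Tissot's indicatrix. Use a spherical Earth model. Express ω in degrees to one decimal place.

In the plate carrée (x = Rλ, y = Rφ), meridians are true-scale (h = 1) and parallels are stretched by k = sec φ.
At 41.2°: h = 1.000, k = 1.329; principal scales a = 1.329, b = 1.000.
sin(ω/2) = (a − b)/(a + b) = 0.3291/2.329 = 0.1413, so ω = 2 arcsin(0.1413) ≈ 16.2°.

16.2°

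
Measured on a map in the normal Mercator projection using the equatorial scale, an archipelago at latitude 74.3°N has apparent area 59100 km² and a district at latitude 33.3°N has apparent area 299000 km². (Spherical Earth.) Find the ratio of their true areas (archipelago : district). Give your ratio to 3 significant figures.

Since Mercator area scale is 1/cos²φ, the true area equals the apparent area multiplied by cos²φ.
True area of archipelago: 59100 × cos²(74.3°) = 59100 × 0.07322 = 4328 km².
True area of district: 299000 × cos²(33.3°) = 299000 × 0.6986 = 208900 km².
Ratio = 4328 / 208900 ≈ 0.0207.

0.0207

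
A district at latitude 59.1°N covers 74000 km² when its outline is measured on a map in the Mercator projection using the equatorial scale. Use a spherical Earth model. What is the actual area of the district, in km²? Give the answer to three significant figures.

The Mercator projection is conformal; its linear scale factor is the same in every direction and equals sec φ = 1/cos φ.
Areal scale = k² = sec²φ = 1/cos²(59.1°) = 1/0.5135² = 3.792.
True area = apparent / (areal scale) = 74000 / 3.792 ≈ 19500 km².

19500 km²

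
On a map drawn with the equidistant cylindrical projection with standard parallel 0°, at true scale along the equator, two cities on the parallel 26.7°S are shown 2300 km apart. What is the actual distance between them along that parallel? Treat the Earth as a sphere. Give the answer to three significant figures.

Plate carrée maps x = Rλ, y = Rφ. The meridian scale is h = 1 and the parallel scale is k = 1/cos φ = sec φ.
Along the parallel at 26.7°, map distances are exaggerated by k = sec 26.7° = 1.119.
True distance = 2300 / 1.119 = 2300 × cos 26.7° ≈ 2050 km.

2050 km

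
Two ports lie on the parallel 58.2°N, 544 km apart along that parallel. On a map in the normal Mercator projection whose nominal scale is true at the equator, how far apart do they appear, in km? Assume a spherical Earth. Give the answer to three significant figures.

1030 km

For Mercator, h = k = sec φ (a conformal cylindrical projection has a single point scale, 1/cos φ).
Along the parallel, k = sec 58.2° = 1/0.5270 = 1.898.
Map distance = 544 × 1.898 ≈ 1030 km.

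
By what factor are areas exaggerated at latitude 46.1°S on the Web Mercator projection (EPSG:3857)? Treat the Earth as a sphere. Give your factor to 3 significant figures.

2.08

The Mercator projection is conformal; its linear scale factor is the same in every direction and equals sec φ = 1/cos φ.
Areal scale = k² = sec²φ = 1/cos²(46.1°) = 1/0.6934² = 2.080.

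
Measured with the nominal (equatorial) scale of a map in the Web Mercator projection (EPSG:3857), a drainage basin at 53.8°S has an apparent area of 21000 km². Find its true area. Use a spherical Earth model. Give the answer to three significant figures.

7330 km²

For Mercator, h = k = sec φ (a conformal cylindrical projection has a single point scale, 1/cos φ).
Areal scale = k² = sec²φ = 1/cos²(53.8°) = 1/0.5906² = 2.867.
True area = apparent / (areal scale) = 21000 / 2.867 ≈ 7330 km².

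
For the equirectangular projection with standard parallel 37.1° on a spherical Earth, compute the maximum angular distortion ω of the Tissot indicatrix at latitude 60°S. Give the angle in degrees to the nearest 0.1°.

26.5°

The equidistant cylindrical projection with φ₀ = 37.1° has h = 1 (meridians true) and k = cos φ₀ / cos φ along parallels.
At 60°: h = 1.000, k = 1.595; principal scales a = 1.595, b = 1.000.
sin(ω/2) = (a − b)/(a + b) = 0.5952/2.595 = 0.2293, so ω = 2 arcsin(0.2293) ≈ 26.5°.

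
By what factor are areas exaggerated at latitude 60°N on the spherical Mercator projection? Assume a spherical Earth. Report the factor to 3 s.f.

4.00

Mercator is conformal, so the point scale is isotropic: h = k = sec φ = 1/cos φ.
Areal scale = k² = sec²φ = 1/cos²(60°) = 1/0.5000² = 4.000.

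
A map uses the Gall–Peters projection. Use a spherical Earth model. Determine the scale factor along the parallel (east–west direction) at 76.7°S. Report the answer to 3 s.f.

The Gall–Peters projection is cylindrical equal-area with φ₀ = 45°. For cylindrical equal-area with standard parallel φ₀, h = cos φ / cos φ₀ and k = cos φ₀ / cos φ, so h·k = 1.
k = cos 45° / cos 76.7° = 0.7071/0.2300 = 3.074.

3.07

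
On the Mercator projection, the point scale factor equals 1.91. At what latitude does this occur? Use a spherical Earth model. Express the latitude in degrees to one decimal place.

58.4°

Mercator scale is k = sec φ = 1/cos φ.
1/cos φ = 1.91  ⇒  cos φ = 0.5236  ⇒  φ = arccos(0.5236) ≈ 58.4°.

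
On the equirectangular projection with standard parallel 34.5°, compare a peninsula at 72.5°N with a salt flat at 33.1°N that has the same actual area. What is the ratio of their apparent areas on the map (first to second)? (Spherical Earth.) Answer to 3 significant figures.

2.79

The equidistant cylindrical projection with φ₀ = 34.5° has h = 1 (meridians true) and k = cos φ₀ / cos φ along parallels.
Areal scale at 72.5°: h·k = 1.000 × 2.741 = 2.741.
Areal scale at 33.1°: h·k = 1.000 × 0.9838 = 0.9838.
Ratio = 2.741/0.9838 ≈ 2.79.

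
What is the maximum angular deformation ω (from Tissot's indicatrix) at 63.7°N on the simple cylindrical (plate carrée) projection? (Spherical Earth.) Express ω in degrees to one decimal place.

Plate carrée maps x = Rλ, y = Rφ. The meridian scale is h = 1 and the parallel scale is k = 1/cos φ = sec φ.
At 63.7°: h = 1.000, k = 2.257; principal scales a = 2.257, b = 1.000.
sin(ω/2) = (a − b)/(a + b) = 1.257/3.257 = 0.3859, so ω = 2 arcsin(0.3859) ≈ 45.4°.

45.4°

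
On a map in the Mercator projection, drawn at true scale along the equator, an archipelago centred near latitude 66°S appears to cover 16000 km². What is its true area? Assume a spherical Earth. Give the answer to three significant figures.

For Mercator, h = k = sec φ (a conformal cylindrical projection has a single point scale, 1/cos φ).
Areal scale = k² = sec²φ = 1/cos²(66°) = 1/0.4067² = 6.045.
True area = apparent / (areal scale) = 16000 / 6.045 ≈ 2650 km².

2650 km²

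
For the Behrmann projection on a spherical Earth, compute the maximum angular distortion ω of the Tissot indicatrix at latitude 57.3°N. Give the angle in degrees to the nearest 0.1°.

52.2°

The Behrmann projection is cylindrical equal-area with φ₀ = 30°. For cylindrical equal-area with standard parallel φ₀, h = cos φ / cos φ₀ and k = cos φ₀ / cos φ, so h·k = 1.
At 57.3°: h = 0.6238, k = 1.603; principal scales a = 1.603, b = 0.6238.
sin(ω/2) = (a − b)/(a + b) = 0.9792/2.227 = 0.4397, so ω = 2 arcsin(0.4397) ≈ 52.2°.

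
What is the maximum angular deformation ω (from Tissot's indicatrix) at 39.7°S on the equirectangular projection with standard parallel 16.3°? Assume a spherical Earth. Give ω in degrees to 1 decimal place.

12.6°

With standard parallel φ₀ = 16.3°, the equirectangular projection gives x = Rλ cos φ₀, y = Rφ, so h = 1 and k = cos 16.3° / cos φ.
At 39.7°: h = 1.000, k = 1.247; principal scales a = 1.247, b = 1.000.
sin(ω/2) = (a − b)/(a + b) = 0.2475/2.247 = 0.1101, so ω = 2 arcsin(0.1101) ≈ 12.6°.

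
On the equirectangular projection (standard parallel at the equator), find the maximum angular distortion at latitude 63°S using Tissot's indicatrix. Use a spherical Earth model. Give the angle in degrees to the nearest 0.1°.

In the plate carrée (x = Rλ, y = Rφ), meridians are true-scale (h = 1) and parallels are stretched by k = sec φ.
At 63°: h = 1.000, k = 2.203; principal scales a = 2.203, b = 1.000.
sin(ω/2) = (a − b)/(a + b) = 1.203/3.203 = 0.3755, so ω = 2 arcsin(0.3755) ≈ 44.1°.

44.1°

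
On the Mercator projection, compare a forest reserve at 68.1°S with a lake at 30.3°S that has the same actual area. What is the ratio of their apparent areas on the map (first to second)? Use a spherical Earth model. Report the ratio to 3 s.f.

Mercator areal scale is sec²φ.
At 68.1°: sec²(68.1°) = 1/0.3730² = 7.188.
At 30.3°: sec²(30.3°) = 1/0.8634² = 1.341.
Ratio = 7.188/1.341 = cos²(30.3°)/cos²(68.1°) ≈ 5.36.

5.36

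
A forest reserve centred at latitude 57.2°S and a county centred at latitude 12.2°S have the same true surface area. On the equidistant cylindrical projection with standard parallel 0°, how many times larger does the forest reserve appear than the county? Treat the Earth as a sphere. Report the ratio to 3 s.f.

Plate carrée maps x = Rλ, y = Rφ. The meridian scale is h = 1 and the parallel scale is k = 1/cos φ = sec φ.
Areal scale at 57.2°: h·k = 1.000 × 1.846 = 1.846.
Areal scale at 12.2°: h·k = 1.000 × 1.023 = 1.023.
Ratio = 1.846/1.023 ≈ 1.80.

1.80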